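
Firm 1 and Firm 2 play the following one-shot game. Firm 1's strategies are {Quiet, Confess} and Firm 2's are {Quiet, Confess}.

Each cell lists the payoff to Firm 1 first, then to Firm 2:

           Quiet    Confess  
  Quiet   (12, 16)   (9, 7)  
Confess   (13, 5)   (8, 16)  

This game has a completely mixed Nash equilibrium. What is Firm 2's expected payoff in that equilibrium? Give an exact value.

221/20

First find p, the probability Firm 1 plays Quiet, from Firm 2's indifference between Quiet and Confess: 16p + 5(1−p) = 7p + 16(1−p), giving p = 11/20.
Since Firm 2 is indifferent in equilibrium, Firm 2's expected payoff equals the payoff from either column against (11/20, 9/20). Using Quiet: 16(11/20) + 5(9/20) = 221/20.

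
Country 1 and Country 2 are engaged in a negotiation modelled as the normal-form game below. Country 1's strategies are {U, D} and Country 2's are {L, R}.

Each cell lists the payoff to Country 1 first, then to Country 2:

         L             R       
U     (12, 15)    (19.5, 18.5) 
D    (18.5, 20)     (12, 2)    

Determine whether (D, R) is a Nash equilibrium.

No

At (D, R), Country 1 earns 12; switching to U would give 19.5, so Country 1 would deviate.
Country 2 earns 2; switching to L would give 20, so Country 2 would deviate.
Since at least one player can profitably deviate, this is not a Nash equilibrium.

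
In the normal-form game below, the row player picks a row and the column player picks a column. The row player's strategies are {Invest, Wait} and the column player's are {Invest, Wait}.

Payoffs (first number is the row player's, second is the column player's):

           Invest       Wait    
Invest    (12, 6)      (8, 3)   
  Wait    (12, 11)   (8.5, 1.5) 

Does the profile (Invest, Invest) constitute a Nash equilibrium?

Yes

At (Invest, Invest), the row player earns 12; switching to Wait would give 12, so the row player has no profitable deviation.
The column player earns 6; switching to Wait would give 3, so the column player has no profitable deviation.
Neither player can gain by a unilateral deviation, so this profile is a Nash equilibrium.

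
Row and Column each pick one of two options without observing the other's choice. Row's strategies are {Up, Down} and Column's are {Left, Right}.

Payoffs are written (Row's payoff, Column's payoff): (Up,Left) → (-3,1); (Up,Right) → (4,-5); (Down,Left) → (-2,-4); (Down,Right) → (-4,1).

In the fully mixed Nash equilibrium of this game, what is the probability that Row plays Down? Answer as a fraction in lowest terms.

Let r be the probability that Row plays Up. In a completely mixed equilibrium, Column must be indifferent between Left and Right.
Column's expected payoff from Left is r − 4(1−r); from Right it is −5r + (1−r).
Setting these equal: 5r − 4 = −6r + 1, so r = 5/11.
Therefore Row plays Down with probability 1 − 5/11 = 6/11.

6/11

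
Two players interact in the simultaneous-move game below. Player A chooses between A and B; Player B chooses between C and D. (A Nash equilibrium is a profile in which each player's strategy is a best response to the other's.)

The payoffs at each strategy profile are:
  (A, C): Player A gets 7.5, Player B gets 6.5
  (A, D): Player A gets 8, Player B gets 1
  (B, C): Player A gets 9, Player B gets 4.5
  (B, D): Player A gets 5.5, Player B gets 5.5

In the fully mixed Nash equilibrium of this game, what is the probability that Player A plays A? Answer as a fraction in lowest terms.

Let x be the probability that Player A plays A. In a completely mixed equilibrium, Player B must be indifferent between C and D.
Player B's expected payoff from C is 6.5x + 4.5(1−x); from D it is x + 5.5(1−x).
Setting these equal: 2x + 4.5 = −4.5x + 5.5, so x = 2/13.

2/13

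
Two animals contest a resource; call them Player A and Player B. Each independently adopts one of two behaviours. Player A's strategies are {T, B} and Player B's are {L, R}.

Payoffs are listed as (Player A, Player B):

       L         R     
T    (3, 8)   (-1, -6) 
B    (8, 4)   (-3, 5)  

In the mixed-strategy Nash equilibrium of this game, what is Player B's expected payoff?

First find p, the probability Player A plays T, from Player B's indifference between L and R: 8p + 4(1−p) = −6p + 5(1−p), giving p = 1/15.
Since Player B is indifferent in equilibrium, Player B's expected payoff equals the payoff from either column against (1/15, 14/15). Using L: 8(1/15) + 4(14/15) = 64/15.

64/15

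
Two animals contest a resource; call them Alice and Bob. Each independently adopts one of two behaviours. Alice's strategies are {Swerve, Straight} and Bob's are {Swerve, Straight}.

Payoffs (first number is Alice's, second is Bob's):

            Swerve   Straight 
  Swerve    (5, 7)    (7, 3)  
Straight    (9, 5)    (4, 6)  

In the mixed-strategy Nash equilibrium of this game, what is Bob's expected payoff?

27/5

First find p, the probability Alice plays Swerve, from Bob's indifference between Swerve and Straight: 7p + 5(1−p) = 3p + 6(1−p), giving p = 1/5.
Since Bob is indifferent in equilibrium, Bob's expected payoff equals the payoff from either column against (1/5, 4/5). Using Swerve: 7(1/5) + 5(4/5) = 27/5.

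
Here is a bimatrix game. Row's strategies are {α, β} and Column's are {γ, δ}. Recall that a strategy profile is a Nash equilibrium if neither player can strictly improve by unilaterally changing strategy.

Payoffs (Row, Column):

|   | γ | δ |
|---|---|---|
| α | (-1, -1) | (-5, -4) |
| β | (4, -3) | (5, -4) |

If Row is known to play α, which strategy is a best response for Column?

Against α, Column earns -1 from γ and -4 from δ.
So γ is the best response.

γ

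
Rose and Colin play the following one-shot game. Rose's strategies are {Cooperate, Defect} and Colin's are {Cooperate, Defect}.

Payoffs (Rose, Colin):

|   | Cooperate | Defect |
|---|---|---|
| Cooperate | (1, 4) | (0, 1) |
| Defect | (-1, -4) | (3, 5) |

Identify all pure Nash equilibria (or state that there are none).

(Cooperate, Cooperate) and (Defect, Defect)

(Cooperate, Cooperate): Rose gets 1 ≥ -1 from Defect, and Colin gets 4 ≥ 1 from Defect — Nash equilibrium.
(Cooperate, Defect): Rose prefers Defect (3 > 0); Colin prefers Cooperate (4 > 1) — not an equilibrium.
(Defect, Cooperate): Rose prefers Cooperate (1 > -1); Colin prefers Defect (5 > -4) — not an equilibrium.
(Defect, Defect): Rose gets 3 ≥ 0 from Cooperate, and Colin gets 5 ≥ -4 from Cooperate — Nash equilibrium.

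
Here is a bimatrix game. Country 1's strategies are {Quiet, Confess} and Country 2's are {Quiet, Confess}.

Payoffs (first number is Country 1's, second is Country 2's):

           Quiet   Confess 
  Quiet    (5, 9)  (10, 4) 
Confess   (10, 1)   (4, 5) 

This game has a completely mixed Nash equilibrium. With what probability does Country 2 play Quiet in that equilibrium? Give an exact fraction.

Let c be the probability that Country 2 plays Quiet. In a completely mixed equilibrium, Country 1 must be indifferent between Quiet and Confess.
Country 1's expected payoff from Quiet is 5c + 10(1−c); from Confess it is 10c + 4(1−c).
Setting these equal: −5c + 10 = 6c + 4, so c = 6/11.

6/11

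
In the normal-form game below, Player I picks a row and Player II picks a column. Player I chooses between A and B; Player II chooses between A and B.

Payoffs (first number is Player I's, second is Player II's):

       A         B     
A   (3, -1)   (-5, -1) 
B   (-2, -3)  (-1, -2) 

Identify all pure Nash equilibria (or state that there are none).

(A, A) and (B, B)

(A, A): Player I gets 3 ≥ -2 from B, and Player II gets -1 ≥ -1 from B — Nash equilibrium.
(A, B): Player I prefers B (-1 > -5) — not an equilibrium.
(B, A): Player I prefers A (3 > -2); Player II prefers B (-2 > -3) — not an equilibrium.
(B, B): Player I gets -1 ≥ -5 from A, and Player II gets -2 ≥ -3 from A — Nash equilibrium.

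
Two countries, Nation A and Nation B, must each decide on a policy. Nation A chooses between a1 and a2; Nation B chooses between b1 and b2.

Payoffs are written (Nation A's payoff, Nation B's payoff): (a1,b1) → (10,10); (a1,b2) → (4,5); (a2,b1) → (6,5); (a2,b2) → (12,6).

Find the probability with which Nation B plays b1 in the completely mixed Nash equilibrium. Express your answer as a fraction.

Let q be the probability that Nation B plays b1. In a completely mixed equilibrium, Nation A must be indifferent between a1 and a2.
Nation A's expected payoff from a1 is 10q + 4(1−q); from a2 it is 6q + 12(1−q).
Setting these equal: 6q + 4 = −6q + 12, so q = 2/3.

2/3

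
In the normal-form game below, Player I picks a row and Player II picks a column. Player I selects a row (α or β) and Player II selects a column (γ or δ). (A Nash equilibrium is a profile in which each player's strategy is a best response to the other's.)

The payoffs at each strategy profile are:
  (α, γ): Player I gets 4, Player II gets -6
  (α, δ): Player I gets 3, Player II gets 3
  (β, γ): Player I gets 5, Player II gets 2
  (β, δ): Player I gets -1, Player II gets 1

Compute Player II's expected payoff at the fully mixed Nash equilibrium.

6/5

First find p, the probability Player I plays α, from Player II's indifference between γ and δ: −6p + 2(1−p) = 3p + (1−p), giving p = 1/10.
Since Player II is indifferent in equilibrium, Player II's expected payoff equals the payoff from either column against (1/10, 9/10). Using γ: −6(1/10) + 2(9/10) = 6/5.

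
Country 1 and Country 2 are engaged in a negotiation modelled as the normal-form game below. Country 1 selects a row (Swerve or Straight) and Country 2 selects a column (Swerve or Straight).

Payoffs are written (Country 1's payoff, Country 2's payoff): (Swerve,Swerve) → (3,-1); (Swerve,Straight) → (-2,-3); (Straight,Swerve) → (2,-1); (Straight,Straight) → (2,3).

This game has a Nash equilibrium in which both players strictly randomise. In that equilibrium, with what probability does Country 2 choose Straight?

1/5

Let c be the probability that Country 2 plays Swerve. In a completely mixed equilibrium, Country 1 must be indifferent between Swerve and Straight.
Country 1's expected payoff from Swerve is 3c − 2(1−c); from Straight it is 2c + 2(1−c).
Setting these equal: 5c − 2 = 2, so c = 4/5.
Therefore Country 2 plays Straight with probability 1 − 4/5 = 1/5.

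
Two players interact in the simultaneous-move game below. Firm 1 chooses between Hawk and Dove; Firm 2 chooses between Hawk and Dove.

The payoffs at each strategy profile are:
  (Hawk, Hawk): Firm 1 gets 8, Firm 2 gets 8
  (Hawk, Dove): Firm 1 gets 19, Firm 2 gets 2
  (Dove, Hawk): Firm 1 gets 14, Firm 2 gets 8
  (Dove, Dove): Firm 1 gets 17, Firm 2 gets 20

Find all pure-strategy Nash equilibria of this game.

none

(Hawk, Hawk): Firm 1 prefers Dove (14 > 8) — not an equilibrium.
(Hawk, Dove): Firm 2 prefers Hawk (8 > 2) — not an equilibrium.
(Dove, Hawk): Firm 2 prefers Dove (20 > 8) — not an equilibrium.
(Dove, Dove): Firm 1 prefers Hawk (19 > 17) — not an equilibrium.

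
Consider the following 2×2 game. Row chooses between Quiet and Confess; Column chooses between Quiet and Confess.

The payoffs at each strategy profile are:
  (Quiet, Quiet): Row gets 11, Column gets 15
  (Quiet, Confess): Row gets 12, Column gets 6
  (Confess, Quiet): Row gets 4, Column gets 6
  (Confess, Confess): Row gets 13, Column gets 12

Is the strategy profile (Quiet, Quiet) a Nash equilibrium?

Yes

At (Quiet, Quiet), Row earns 11; switching to Confess would give 4, so Row has no profitable deviation.
Column earns 15; switching to Confess would give 6, so Column has no profitable deviation.
Neither player can gain by a unilateral deviation, so this profile is a Nash equilibrium.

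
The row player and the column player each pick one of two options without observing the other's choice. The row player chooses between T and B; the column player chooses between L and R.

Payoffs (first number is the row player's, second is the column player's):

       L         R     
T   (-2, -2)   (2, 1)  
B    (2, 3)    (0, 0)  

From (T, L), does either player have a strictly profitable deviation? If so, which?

The row player at (T, L) earns -2; deviating to B yields 2 — a strict improvement.
The column player earns -2; deviating to R yields 1 — a strict improvement.
Both the row player and the column player have strictly profitable deviations.

Both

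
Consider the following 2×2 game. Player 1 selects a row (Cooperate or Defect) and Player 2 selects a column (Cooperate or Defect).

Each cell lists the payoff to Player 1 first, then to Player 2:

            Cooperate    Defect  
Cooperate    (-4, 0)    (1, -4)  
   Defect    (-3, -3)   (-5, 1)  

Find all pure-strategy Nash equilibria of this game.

none

(Cooperate, Cooperate): Player 1 prefers Defect (-3 > -4) — not an equilibrium.
(Cooperate, Defect): Player 2 prefers Cooperate (0 > -4) — not an equilibrium.
(Defect, Cooperate): Player 2 prefers Defect (1 > -3) — not an equilibrium.
(Defect, Defect): Player 1 prefers Cooperate (1 > -5) — not an equilibrium.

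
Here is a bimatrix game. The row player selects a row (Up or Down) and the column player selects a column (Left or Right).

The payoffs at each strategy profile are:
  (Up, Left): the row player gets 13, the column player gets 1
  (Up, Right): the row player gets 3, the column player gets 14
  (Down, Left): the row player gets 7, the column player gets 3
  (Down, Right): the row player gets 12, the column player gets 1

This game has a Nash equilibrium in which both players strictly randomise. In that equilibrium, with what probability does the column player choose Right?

2/5

Let q be the probability that the column player plays Left. In a completely mixed equilibrium, the row player must be indifferent between Up and Down.
The row player's expected payoff from Up is 13q + 3(1−q); from Down it is 7q + 12(1−q).
Setting these equal: 10q + 3 = −5q + 12, so q = 3/5.
Therefore the column player plays Right with probability 1 − 3/5 = 2/5.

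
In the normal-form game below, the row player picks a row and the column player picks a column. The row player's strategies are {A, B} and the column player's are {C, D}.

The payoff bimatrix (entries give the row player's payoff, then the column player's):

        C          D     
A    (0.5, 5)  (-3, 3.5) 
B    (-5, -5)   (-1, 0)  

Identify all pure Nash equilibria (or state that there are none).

(A, C) and (B, D)

(A, C): the row player gets 0.5 ≥ -5 from B, and the column player gets 5 ≥ 3.5 from D — Nash equilibrium.
(A, D): the row player prefers B (-1 > -3); the column player prefers C (5 > 3.5) — not an equilibrium.
(B, C): the row player prefers A (0.5 > -5); the column player prefers D (0 > -5) — not an equilibrium.
(B, D): the row player gets -1 ≥ -3 from A, and the column player gets 0 ≥ -5 from C — Nash equilibrium.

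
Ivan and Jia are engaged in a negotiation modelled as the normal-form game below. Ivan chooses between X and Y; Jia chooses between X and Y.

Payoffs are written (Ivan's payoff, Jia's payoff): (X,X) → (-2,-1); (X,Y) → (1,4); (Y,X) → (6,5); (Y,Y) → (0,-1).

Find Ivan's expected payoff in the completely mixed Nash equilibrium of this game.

2/3

First find y, the probability Jia plays X, from Ivan's indifference between X and Y: −2y + (1−y) = 6y, giving y = 1/9.
Since Ivan is indifferent in equilibrium, Ivan's expected payoff equals the payoff from either row against (1/9, 8/9). Using X: −2(1/9) + (8/9) = 2/3.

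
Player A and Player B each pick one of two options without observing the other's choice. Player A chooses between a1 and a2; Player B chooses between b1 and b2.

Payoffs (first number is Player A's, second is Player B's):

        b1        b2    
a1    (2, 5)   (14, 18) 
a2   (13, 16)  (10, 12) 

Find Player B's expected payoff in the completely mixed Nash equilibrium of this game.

First find x, the probability Player A plays a1, from Player B's indifference between b1 and b2: 5x + 16(1−x) = 18x + 12(1−x), giving x = 4/17.
Since Player B is indifferent in equilibrium, Player B's expected payoff equals the payoff from either column against (4/17, 13/17). Using b1: 5(4/17) + 16(13/17) = 228/17.

228/17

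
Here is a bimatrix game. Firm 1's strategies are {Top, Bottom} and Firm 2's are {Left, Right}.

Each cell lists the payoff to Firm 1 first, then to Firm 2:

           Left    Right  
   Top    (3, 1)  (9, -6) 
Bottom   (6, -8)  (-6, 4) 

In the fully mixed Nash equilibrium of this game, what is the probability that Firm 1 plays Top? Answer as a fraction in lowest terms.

12/19

Let x be the probability that Firm 1 plays Top. In a completely mixed equilibrium, Firm 2 must be indifferent between Left and Right.
Firm 2's expected payoff from Left is x − 8(1−x); from Right it is −6x + 4(1−x).
Setting these equal: 9x − 8 = −10x + 4, so x = 12/19.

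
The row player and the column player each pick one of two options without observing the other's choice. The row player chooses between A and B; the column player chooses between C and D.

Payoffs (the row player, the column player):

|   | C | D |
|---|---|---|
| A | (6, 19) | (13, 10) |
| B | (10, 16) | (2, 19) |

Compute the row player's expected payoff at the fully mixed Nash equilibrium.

118/15

First find q, the probability the column player plays C, from the row player's indifference between A and B: 6q + 13(1−q) = 10q + 2(1−q), giving q = 11/15.
Since the row player is indifferent in equilibrium, the row player's expected payoff equals the payoff from either row against (11/15, 4/15). Using A: 6(11/15) + 13(4/15) = 118/15.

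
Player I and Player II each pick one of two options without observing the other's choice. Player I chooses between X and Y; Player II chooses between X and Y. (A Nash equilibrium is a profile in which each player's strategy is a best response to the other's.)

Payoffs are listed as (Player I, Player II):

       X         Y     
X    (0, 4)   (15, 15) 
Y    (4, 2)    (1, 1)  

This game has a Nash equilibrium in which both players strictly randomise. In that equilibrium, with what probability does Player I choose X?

Let x be the probability that Player I plays X. In a completely mixed equilibrium, Player II must be indifferent between X and Y.
Player II's expected payoff from X is 4x + 2(1−x); from Y it is 15x + (1−x).
Setting these equal: 2x + 2 = 14x + 1, so x = 1/12.

1/12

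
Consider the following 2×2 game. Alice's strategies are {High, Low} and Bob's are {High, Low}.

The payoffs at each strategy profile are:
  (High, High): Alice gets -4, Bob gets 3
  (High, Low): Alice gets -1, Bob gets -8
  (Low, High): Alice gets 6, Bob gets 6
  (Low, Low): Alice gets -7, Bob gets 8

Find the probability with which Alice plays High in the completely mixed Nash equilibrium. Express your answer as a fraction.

Let p be the probability that Alice plays High. In a completely mixed equilibrium, Bob must be indifferent between High and Low.
Bob's expected payoff from High is 3p + 6(1−p); from Low it is −8p + 8(1−p).
Setting these equal: −3p + 6 = −16p + 8, so p = 2/13.

2/13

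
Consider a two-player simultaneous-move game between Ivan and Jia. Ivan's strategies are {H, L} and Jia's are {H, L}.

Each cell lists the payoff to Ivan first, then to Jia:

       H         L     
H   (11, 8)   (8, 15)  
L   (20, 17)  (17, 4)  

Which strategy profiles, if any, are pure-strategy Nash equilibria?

(L, H)

(H, H): Ivan prefers L (20 > 11); Jia prefers L (15 > 8) — not an equilibrium.
(H, L): Ivan prefers L (17 > 8) — not an equilibrium.
(L, H): Ivan gets 20 ≥ 11 from H, and Jia gets 17 ≥ 4 from L — Nash equilibrium.
(L, L): Jia prefers H (17 > 4) — not an equilibrium.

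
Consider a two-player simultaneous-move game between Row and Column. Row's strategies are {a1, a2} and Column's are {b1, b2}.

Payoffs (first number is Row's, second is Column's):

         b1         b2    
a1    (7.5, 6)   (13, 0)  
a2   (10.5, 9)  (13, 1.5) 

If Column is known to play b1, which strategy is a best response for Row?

Against b1, Row earns 7.5 from a1 and 10.5 from a2.
So a2 is the best response.

a2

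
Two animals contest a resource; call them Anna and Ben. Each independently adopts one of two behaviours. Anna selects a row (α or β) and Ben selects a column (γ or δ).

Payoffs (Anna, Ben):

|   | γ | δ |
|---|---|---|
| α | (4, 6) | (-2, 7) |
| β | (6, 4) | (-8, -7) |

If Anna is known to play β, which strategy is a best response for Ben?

Against β, Ben earns 4 from γ and -7 from δ.
So γ is the best response.

γ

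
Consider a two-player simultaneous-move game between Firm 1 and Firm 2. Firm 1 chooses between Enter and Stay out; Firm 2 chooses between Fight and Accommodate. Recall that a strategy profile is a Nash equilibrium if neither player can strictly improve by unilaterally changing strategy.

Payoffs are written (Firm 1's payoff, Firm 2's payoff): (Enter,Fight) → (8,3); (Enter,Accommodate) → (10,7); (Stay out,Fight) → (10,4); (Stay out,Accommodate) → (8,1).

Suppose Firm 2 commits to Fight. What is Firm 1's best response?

Against Fight, Firm 1 earns 8 from Enter and 10 from Stay out.
So Stay out is the best response.

Stay out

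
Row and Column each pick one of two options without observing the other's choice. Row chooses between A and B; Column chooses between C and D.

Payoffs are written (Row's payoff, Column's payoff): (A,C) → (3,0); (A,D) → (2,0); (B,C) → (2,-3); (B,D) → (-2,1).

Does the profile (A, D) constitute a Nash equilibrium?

At (A, D), Row earns 2; switching to B would give -2, so Row has no profitable deviation.
Column earns 0; switching to C would give 0, so Column has no profitable deviation.
Neither player can gain by a unilateral deviation, so this profile is a Nash equilibrium.

Yes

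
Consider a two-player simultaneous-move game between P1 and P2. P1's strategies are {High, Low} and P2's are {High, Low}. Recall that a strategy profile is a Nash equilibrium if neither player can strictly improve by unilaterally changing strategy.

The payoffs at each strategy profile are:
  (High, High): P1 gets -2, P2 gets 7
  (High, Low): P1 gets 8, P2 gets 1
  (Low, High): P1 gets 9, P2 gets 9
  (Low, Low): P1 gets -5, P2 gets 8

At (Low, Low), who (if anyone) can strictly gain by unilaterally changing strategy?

Both

P1 at (Low, Low) earns -5; deviating to High yields 8 — a strict improvement.
P2 earns 8; deviating to High yields 9 — a strict improvement.
Both P1 and P2 have strictly profitable deviations.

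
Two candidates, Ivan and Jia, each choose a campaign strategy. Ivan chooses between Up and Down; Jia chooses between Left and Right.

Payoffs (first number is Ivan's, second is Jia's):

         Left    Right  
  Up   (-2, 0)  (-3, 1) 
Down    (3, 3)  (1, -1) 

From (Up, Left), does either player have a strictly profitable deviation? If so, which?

Ivan at (Up, Left) earns -2; deviating to Down yields 3 — a strict improvement.
Jia earns 0; deviating to Right yields 1 — a strict improvement.
Both Ivan and Jia have strictly profitable deviations.

Both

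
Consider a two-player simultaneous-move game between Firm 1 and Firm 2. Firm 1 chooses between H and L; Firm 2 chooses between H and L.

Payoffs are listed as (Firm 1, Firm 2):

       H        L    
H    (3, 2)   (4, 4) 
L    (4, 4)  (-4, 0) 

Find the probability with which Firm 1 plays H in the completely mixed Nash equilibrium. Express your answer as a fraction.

2/3

Let p be the probability that Firm 1 plays H. In a completely mixed equilibrium, Firm 2 must be indifferent between H and L.
Firm 2's expected payoff from H is 2p + 4(1−p); from L it is 4p.
Setting these equal: −2p + 4 = 4p, so p = 2/3.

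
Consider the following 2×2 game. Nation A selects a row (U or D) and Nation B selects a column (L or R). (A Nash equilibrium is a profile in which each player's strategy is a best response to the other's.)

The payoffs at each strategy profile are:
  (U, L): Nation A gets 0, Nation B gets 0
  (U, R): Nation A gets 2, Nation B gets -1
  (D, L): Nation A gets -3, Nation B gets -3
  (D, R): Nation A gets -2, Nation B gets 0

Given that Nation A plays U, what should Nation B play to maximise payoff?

L

Against U, Nation B earns 0 from L and -1 from R.
So L is the best response.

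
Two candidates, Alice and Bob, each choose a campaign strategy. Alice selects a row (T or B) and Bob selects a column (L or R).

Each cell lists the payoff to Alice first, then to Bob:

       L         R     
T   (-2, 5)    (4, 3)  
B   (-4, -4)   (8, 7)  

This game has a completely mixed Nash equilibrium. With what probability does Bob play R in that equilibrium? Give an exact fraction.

1/3

Let q be the probability that Bob plays L. In a completely mixed equilibrium, Alice must be indifferent between T and B.
Alice's expected payoff from T is −2q + 4(1−q); from B it is −4q + 8(1−q).
Setting these equal: −6q + 4 = −12q + 8, so q = 2/3.
Therefore Bob plays R with probability 1 − 2/3 = 1/3.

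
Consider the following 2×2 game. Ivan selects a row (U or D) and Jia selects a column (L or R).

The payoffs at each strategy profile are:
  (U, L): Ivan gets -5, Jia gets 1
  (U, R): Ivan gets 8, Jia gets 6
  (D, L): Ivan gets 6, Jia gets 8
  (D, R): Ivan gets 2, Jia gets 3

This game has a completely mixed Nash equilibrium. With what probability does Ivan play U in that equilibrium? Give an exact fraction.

1/2

Let x be the probability that Ivan plays U. In a completely mixed equilibrium, Jia must be indifferent between L and R.
Jia's expected payoff from L is x + 8(1−x); from R it is 6x + 3(1−x).
Setting these equal: −7x + 8 = 3x + 3, so x = 1/2.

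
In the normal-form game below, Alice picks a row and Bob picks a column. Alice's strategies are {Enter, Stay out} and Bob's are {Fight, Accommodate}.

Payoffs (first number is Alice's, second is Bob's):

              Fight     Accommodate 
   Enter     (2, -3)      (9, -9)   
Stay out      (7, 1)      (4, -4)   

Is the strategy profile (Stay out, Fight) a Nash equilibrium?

At (Stay out, Fight), Alice earns 7; switching to Enter would give 2, so Alice has no profitable deviation.
Bob earns 1; switching to Accommodate would give -4, so Bob has no profitable deviation.
Neither player can gain by a unilateral deviation, so this profile is a Nash equilibrium.

Yes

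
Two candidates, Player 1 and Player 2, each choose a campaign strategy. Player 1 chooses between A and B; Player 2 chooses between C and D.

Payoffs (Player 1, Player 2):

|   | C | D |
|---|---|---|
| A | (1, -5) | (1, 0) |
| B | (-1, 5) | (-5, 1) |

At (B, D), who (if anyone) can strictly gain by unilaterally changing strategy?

Player 1 at (B, D) earns -5; deviating to A yields 1 — a strict improvement.
Player 2 earns 1; deviating to C yields 5 — a strict improvement.
Both Player 1 and Player 2 have strictly profitable deviations.

Both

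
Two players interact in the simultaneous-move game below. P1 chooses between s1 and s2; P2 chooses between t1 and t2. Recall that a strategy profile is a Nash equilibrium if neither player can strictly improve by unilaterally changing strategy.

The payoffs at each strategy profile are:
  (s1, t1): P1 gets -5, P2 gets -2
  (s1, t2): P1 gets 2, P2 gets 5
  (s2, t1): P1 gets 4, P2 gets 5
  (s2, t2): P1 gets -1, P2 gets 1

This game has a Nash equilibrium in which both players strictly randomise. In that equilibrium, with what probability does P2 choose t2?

Let c be the probability that P2 plays t1. In a completely mixed equilibrium, P1 must be indifferent between s1 and s2.
P1's expected payoff from s1 is −5c + 2(1−c); from s2 it is 4c − (1−c).
Setting these equal: −7c + 2 = 5c − 1, so c = 1/4.
Therefore P2 plays t2 with probability 1 − 1/4 = 3/4.

3/4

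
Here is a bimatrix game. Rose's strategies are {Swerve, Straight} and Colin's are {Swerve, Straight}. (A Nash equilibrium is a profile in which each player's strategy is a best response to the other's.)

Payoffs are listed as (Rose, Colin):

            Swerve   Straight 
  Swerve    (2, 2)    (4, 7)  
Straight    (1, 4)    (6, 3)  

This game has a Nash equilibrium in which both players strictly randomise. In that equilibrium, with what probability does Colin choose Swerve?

2/3

Let y be the probability that Colin plays Swerve. In a completely mixed equilibrium, Rose must be indifferent between Swerve and Straight.
Rose's expected payoff from Swerve is 2y + 4(1−y); from Straight it is y + 6(1−y).
Setting these equal: −2y + 4 = −5y + 6, so y = 2/3.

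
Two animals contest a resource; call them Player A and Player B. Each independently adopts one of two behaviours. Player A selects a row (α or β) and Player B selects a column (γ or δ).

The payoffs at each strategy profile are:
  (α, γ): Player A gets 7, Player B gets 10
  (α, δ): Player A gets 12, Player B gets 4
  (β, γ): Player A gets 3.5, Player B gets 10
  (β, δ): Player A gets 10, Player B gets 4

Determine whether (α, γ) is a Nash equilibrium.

Yes

At (α, γ), Player A earns 7; switching to β would give 3.5, so Player A has no profitable deviation.
Player B earns 10; switching to δ would give 4, so Player B has no profitable deviation.
Neither player can gain by a unilateral deviation, so this profile is a Nash equilibrium.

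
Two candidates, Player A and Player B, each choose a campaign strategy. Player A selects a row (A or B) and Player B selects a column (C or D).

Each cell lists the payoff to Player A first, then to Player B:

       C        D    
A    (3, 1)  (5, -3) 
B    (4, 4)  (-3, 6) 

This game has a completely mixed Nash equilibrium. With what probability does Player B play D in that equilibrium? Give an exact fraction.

1/9

Let y be the probability that Player B plays C. In a completely mixed equilibrium, Player A must be indifferent between A and B.
Player A's expected payoff from A is 3y + 5(1−y); from B it is 4y − 3(1−y).
Setting these equal: −2y + 5 = 7y − 3, so y = 8/9.
Therefore Player B plays D with probability 1 − 8/9 = 1/9.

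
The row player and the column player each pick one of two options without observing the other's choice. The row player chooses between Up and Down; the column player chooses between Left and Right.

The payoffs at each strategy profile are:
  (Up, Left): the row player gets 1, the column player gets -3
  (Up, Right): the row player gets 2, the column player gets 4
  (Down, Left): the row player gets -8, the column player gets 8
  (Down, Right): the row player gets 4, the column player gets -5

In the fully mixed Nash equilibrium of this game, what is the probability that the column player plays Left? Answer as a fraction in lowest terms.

Let c be the probability that the column player plays Left. In a completely mixed equilibrium, the row player must be indifferent between Up and Down.
The row player's expected payoff from Up is c + 2(1−c); from Down it is −8c + 4(1−c).
Setting these equal: −c + 2 = −12c + 4, so c = 2/11.

2/11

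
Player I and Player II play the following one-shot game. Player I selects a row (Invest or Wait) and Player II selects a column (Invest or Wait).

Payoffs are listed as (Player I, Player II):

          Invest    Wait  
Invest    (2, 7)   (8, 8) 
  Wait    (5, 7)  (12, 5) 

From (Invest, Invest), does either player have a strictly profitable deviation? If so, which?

Both

Player I at (Invest, Invest) earns 2; deviating to Wait yields 5 — a strict improvement.
Player II earns 7; deviating to Wait yields 8 — a strict improvement.
Both Player I and Player II have strictly profitable deviations.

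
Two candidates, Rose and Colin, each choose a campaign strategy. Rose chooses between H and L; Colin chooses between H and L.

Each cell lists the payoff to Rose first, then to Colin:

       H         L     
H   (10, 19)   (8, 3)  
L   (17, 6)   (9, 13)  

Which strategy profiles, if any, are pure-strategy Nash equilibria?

(H, H): Rose prefers L (17 > 10) — not an equilibrium.
(H, L): Rose prefers L (9 > 8); Colin prefers H (19 > 3) — not an equilibrium.
(L, H): Colin prefers L (13 > 6) — not an equilibrium.
(L, L): Rose gets 9 ≥ 8 from H, and Colin gets 13 ≥ 6 from H — Nash equilibrium.

(L, L)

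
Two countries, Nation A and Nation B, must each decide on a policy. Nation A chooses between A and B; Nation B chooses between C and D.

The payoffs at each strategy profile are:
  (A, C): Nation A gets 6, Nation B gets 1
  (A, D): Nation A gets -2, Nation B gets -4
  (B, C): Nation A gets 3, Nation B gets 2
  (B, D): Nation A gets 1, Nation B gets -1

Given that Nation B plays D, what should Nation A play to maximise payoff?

B

Against D, Nation A earns -2 from A and 1 from B.
So B is the best response.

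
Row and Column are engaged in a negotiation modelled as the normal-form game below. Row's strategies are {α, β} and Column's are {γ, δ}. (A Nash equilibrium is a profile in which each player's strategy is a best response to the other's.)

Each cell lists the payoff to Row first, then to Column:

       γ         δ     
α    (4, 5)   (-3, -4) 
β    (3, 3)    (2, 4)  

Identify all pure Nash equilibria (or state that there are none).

(α, γ): Row gets 4 ≥ 3 from β, and Column gets 5 ≥ -4 from δ — Nash equilibrium.
(α, δ): Row prefers β (2 > -3); Column prefers γ (5 > -4) — not an equilibrium.
(β, γ): Row prefers α (4 > 3); Column prefers δ (4 > 3) — not an equilibrium.
(β, δ): Row gets 2 ≥ -3 from α, and Column gets 4 ≥ 3 from γ — Nash equilibrium.

(α, γ) and (β, δ)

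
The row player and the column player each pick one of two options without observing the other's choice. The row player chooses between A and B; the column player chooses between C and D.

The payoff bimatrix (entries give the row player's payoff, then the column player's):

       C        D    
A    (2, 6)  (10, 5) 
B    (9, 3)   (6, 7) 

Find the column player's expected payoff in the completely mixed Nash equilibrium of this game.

27/5

First find p, the probability the row player plays A, from the column player's indifference between C and D: 6p + 3(1−p) = 5p + 7(1−p), giving p = 4/5.
Since the column player is indifferent in equilibrium, the column player's expected payoff equals the payoff from either column against (4/5, 1/5). Using C: 6(4/5) + 3(1/5) = 27/5.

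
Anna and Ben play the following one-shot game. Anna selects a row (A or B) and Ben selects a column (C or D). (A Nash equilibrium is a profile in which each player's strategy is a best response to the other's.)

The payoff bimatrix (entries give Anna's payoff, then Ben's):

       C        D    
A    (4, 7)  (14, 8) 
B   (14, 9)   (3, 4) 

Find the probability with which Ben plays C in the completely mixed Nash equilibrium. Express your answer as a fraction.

11/21

Let q be the probability that Ben plays C. In a completely mixed equilibrium, Anna must be indifferent between A and B.
Anna's expected payoff from A is 4q + 14(1−q); from B it is 14q + 3(1−q).
Setting these equal: −10q + 14 = 11q + 3, so q = 11/21.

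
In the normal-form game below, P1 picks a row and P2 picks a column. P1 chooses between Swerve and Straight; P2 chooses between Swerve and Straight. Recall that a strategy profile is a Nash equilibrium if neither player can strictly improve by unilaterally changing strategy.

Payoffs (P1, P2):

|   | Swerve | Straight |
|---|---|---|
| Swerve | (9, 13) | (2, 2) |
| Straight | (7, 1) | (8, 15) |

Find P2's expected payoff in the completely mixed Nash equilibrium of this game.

First find x, the probability P1 plays Swerve, from P2's indifference between Swerve and Straight: 13x + (1−x) = 2x + 15(1−x), giving x = 14/25.
Since P2 is indifferent in equilibrium, P2's expected payoff equals the payoff from either column against (14/25, 11/25). Using Swerve: 13(14/25) + (11/25) = 193/25.

193/25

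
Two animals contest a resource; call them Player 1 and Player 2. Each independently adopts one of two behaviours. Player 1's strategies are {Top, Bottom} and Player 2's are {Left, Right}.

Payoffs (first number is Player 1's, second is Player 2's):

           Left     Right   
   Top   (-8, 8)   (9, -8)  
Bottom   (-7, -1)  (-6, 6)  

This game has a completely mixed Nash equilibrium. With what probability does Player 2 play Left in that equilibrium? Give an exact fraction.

15/16

Let y be the probability that Player 2 plays Left. In a completely mixed equilibrium, Player 1 must be indifferent between Top and Bottom.
Player 1's expected payoff from Top is −8y + 9(1−y); from Bottom it is −7y − 6(1−y).
Setting these equal: −17y + 9 = −y − 6, so y = 15/16.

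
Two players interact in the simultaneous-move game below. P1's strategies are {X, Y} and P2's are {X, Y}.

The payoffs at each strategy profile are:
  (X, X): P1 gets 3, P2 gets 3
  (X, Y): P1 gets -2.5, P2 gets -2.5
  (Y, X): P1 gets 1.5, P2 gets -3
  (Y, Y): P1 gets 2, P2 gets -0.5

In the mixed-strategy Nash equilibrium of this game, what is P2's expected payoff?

-9/8

First find x, the probability P1 plays X, from P2's indifference between X and Y: 3x − 3(1−x) = −2.5x − 0.5(1−x), giving x = 5/16.
Since P2 is indifferent in equilibrium, P2's expected payoff equals the payoff from either column against (5/16, 11/16). Using X: 3(5/16) − 3(11/16) = -9/8.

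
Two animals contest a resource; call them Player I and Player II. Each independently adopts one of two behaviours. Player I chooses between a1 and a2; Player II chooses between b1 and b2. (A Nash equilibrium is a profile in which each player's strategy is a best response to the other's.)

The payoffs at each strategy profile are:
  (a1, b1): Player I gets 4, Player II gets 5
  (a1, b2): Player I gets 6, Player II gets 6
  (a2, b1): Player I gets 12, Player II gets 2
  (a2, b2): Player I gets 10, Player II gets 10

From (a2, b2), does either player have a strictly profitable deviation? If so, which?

Neither

Player I at (a2, b2) earns 10; deviating to a1 yields 6 — not better.
Player II earns 10; deviating to b1 yields 2 — not better.
Neither player can strictly improve; the profile is a Nash equilibrium.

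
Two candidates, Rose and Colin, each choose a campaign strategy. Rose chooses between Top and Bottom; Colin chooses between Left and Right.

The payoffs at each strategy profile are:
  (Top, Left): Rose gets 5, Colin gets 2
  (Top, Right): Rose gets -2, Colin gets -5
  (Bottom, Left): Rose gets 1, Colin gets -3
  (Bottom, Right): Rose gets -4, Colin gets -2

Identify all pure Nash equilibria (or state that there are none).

(Top, Left): Rose gets 5 ≥ 1 from Bottom, and Colin gets 2 ≥ -5 from Right — Nash equilibrium.
(Top, Right): Colin prefers Left (2 > -5) — not an equilibrium.
(Bottom, Left): Rose prefers Top (5 > 1); Colin prefers Right (-2 > -3) — not an equilibrium.
(Bottom, Right): Rose prefers Top (-2 > -4) — not an equilibrium.

(Top, Left)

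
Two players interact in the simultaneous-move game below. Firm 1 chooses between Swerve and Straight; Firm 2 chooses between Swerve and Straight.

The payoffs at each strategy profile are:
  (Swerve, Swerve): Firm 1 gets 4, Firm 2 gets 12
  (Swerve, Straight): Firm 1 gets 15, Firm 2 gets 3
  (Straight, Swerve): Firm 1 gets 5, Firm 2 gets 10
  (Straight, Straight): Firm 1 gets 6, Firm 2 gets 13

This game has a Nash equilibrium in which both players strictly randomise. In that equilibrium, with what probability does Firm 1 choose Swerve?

1/4

Let r be the probability that Firm 1 plays Swerve. In a completely mixed equilibrium, Firm 2 must be indifferent between Swerve and Straight.
Firm 2's expected payoff from Swerve is 12r + 10(1−r); from Straight it is 3r + 13(1−r).
Setting these equal: 2r + 10 = −10r + 13, so r = 1/4.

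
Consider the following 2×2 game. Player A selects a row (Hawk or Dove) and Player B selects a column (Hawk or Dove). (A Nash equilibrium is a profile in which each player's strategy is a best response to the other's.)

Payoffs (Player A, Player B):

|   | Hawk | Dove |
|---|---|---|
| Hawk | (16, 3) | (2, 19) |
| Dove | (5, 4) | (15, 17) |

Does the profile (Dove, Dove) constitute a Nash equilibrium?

At (Dove, Dove), Player A earns 15; switching to Hawk would give 2, so Player A has no profitable deviation.
Player B earns 17; switching to Hawk would give 4, so Player B has no profitable deviation.
Neither player can gain by a unilateral deviation, so this profile is a Nash equilibrium.

Yes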